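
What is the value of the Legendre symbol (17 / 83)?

Reciprocity: 17 ≡ 1 and 83 ≡ 3 (mod 4), so (17/83) = +(83/17).
Reduce top mod 17: now compute (15/17).
Reciprocity: 15 ≡ 3 and 17 ≡ 1 (mod 4), so (15/17) = +(17/15).
Reduce top mod 15: now compute (2/15).
Pull out 2: since 15 ≡ 7 (mod 8), (2/15) = +1.
Reached (1/15) = 1. Collecting the sign flips along the way, the symbol is +1.

1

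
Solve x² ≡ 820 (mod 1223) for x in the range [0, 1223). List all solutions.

Since 1223 ≡ 3 (mod 4), a square root of 820 is 820^((1223+1)/4) = 820^306 mod 1223.
Repeated squaring: 820^2≡973, 820^4≡127, 820^8≡230, 820^16≡311, 820^32≡104, 820^64≡1032, 820^128≡1014, 820^256≡876 (mod 1223).
820^306 = 820^(256+32+16+2) ≡ 1156 (mod 1223).
Check: 1156² = 1336336 ≡ 820 (mod 1223). The two roots are 67 and 1156.

67, 1156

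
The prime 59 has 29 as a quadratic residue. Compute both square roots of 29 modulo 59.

Since 59 ≡ 3 (mod 4), a square root of 29 is 29^((59+1)/4) = 29^15 mod 59.
Repeated squaring: 29^2≡15, 29^4≡48, 29^8≡3 (mod 59).
29^15 = 29^(8+4+2+1) ≡ 41 (mod 59).
Check: 41² = 1681 ≡ 29 (mod 59). The two roots are 18 and 41.

18, 41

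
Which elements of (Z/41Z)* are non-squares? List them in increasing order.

Square k = 1,…,20 (k and 41−k give the same square):
1²=1, 2²=4, 3²=9, 4²=16, 5²=25, 6²=36, 7²≡8, 8²≡23, 9²≡40, 10²≡18, 11²≡39, 12²≡21, 13²≡5, 14²≡32, 15²≡20, 16²≡10, 17²≡2, 18²≡37, 19²≡33, 20²≡31 (mod 41).
The residues are {1, 2, 4, 5, 8, 9, 10, 16, 18, 20, 21, 23, 25, 31, 32, 33, 36, 37, 39, 40}; the non-residues are the remaining 20 nonzero classes.

3,6,7,11,12,13,14,15,17,19,22,24,26,27,28,29,30,34,35,38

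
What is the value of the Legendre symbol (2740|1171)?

First reduce: 2740 ≡ 398 (mod 1171).
Pull out 2: since 1171 ≡ 3 (mod 8), (2/1171) = -1.
Reciprocity: 199 ≡ 3 and 1171 ≡ 3 (mod 4), so (199/1171) = −(1171/199).
Reduce top mod 199: now compute (176/199).
Pull out 2^4: since 199 ≡ 7 (mod 8), (2/199) = +1, so (2/199)^4 = +1.
Reciprocity: 11 ≡ 3 and 199 ≡ 3 (mod 4), so (11/199) = −(199/11).
Reduce top mod 11: now compute (1/11).
Reached (1/11) = 1. Collecting the sign flips along the way, the symbol is -1.

-1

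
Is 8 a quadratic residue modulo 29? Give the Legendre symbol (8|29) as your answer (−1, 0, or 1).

-1

Pull out 2^3: since 29 ≡ 5 (mod 8), (2/29) = -1, so (2/29)^3 = -1.
Reached (1/29) = 1. Collecting the sign flips along the way, the symbol is -1.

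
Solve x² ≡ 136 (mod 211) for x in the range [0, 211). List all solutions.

66, 145

Since 211 ≡ 3 (mod 4), a square root of 136 is 136^((211+1)/4) = 136^53 mod 211.
Repeated squaring: 136^2≡139, 136^4≡120, 136^8≡52, 136^16≡172, 136^32≡44 (mod 211).
136^53 = 136^(32+16+4+1) ≡ 66 (mod 211).
Check: 66² = 4356 ≡ 136 (mod 211). The two roots are 66 and 145.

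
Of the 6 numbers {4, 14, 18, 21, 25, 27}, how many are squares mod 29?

2

(4/29) = +1 → QR.
(14/29) = -1 → non-residue.
(18/29) = -1 → non-residue.
(21/29) = -1 → non-residue.
(25/29) = +1 → QR.
(27/29) = -1 → non-residue.
Total quadratic residues among the 6: 2.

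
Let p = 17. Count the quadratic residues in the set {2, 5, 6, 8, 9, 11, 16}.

(2/17) = +1 → QR.
(5/17) = -1 → non-residue.
(6/17) = -1 → non-residue.
(8/17) = +1 → QR.
(9/17) = +1 → QR.
(11/17) = -1 → non-residue.
(16/17) = +1 → QR.
Total quadratic residues among the 7: 4.

4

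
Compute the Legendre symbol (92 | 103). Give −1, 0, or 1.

1

Euler's criterion: (92/103) ≡ 92^51 (mod 103).
92^2 ≡ 18 (mod 103)
92^4 ≡ 15 (mod 103)
92^8 ≡ 19 (mod 103)
92^16 ≡ 52 (mod 103)
92^32 ≡ 26 (mod 103)
92^51 = 92^(32+16+2+1) ≡ 1 (mod 103).
Result is 1, so (92/103) = 1.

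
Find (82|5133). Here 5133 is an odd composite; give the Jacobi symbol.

Pull out 2: since 5133 ≡ 5 (mod 8), (2/5133) = -1.
Reciprocity: 41 ≡ 1 and 5133 ≡ 1 (mod 4), so (41/5133) = +(5133/41).
Reduce top mod 41: now compute (8/41).
Pull out 2^3: since 41 ≡ 1 (mod 8), (2/41) = +1, so (2/41)^3 = +1.
Reached (1/41) = 1. Collecting the sign flips along the way, the symbol is -1.

-1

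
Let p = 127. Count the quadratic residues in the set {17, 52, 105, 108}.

2

(17/127) = +1 → QR.
(52/127) = +1 → QR.
(105/127) = -1 → non-residue.
(108/127) = -1 → non-residue.
Total quadratic residues among the 4: 2.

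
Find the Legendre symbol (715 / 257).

Euler's criterion: (715/257) ≡ 201^128 (mod 257).
201^2 ≡ 52 (mod 257)
201^4 ≡ 134 (mod 257)
201^8 ≡ 223 (mod 257)
201^16 ≡ 128 (mod 257)
201^32 ≡ 193 (mod 257)
201^64 ≡ 241 (mod 257)
201^128 ≡ 256 (mod 257)
201^128 = 201^(128) ≡ 256 (mod 257).
Result is 256 ≡ −1, so (715/257) = −1.

-1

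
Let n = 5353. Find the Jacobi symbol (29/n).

-1

Reciprocity: 29 ≡ 1 and 5353 ≡ 1 (mod 4), so (29/5353) = +(5353/29).
Reduce top mod 29: now compute (17/29).
Reciprocity: 17 ≡ 1 and 29 ≡ 1 (mod 4), so (17/29) = +(29/17).
Reduce top mod 17: now compute (12/17).
Pull out 2^2: since 17 ≡ 1 (mod 8), (2/17) = +1, so (2/17)^2 = +1.
Reciprocity: 3 ≡ 3 and 17 ≡ 1 (mod 4), so (3/17) = +(17/3).
Reduce top mod 3: now compute (2/3).
Pull out 2: since 3 ≡ 3 (mod 8), (2/3) = -1.
Reached (1/3) = 1. Collecting the sign flips along the way, the symbol is -1.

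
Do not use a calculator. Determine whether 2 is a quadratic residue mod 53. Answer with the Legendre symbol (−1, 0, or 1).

-1

Euler's criterion: (2/53) ≡ 2^26 (mod 53).
2^2 ≡ 4 (mod 53)
2^4 ≡ 16 (mod 53)
2^8 ≡ 44 (mod 53)
2^16 ≡ 28 (mod 53)
2^26 = 2^(16+8+2) ≡ 52 (mod 53).
Result is 52 ≡ −1, so (2/53) = −1.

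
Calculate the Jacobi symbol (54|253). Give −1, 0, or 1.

Pull out 2: since 253 ≡ 5 (mod 8), (2/253) = -1.
Reciprocity: 27 ≡ 3 and 253 ≡ 1 (mod 4), so (27/253) = +(253/27).
Reduce top mod 27: now compute (10/27).
Pull out 2: since 27 ≡ 3 (mod 8), (2/27) = -1.
Reciprocity: 5 ≡ 1 and 27 ≡ 3 (mod 4), so (5/27) = +(27/5).
Reduce top mod 5: now compute (2/5).
Pull out 2: since 5 ≡ 5 (mod 8), (2/5) = -1.
Reached (1/5) = 1. Collecting the sign flips along the way, the symbol is -1.

-1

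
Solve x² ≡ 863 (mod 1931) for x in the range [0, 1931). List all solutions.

946, 985

Since 1931 ≡ 3 (mod 4), a square root of 863 is 863^((1931+1)/4) = 863^483 mod 1931.
Repeated squaring: 863^2≡1334, 863^4≡1105, 863^8≡633, 863^16≡972, 863^32≡525, 863^64≡1423, 863^128≡1241, 863^256≡1074 (mod 1931).
863^483 = 863^(256+128+64+32+2+1) ≡ 985 (mod 1931).
Check: 985² = 970225 ≡ 863 (mod 1931). The two roots are 946 and 985.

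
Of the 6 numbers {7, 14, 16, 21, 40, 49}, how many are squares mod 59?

4

(7/59) = +1 → QR.
(14/59) = -1 → non-residue.
(16/59) = +1 → QR.
(21/59) = +1 → QR.
(40/59) = -1 → non-residue.
(49/59) = +1 → QR.
Total quadratic residues among the 6: 4.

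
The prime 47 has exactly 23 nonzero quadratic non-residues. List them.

5,10,11,13,15,19,20,22,23,26,29,30,31,33,35,38,39,40,41,43,44,45,46

Square k = 1,…,23 (k and 47−k give the same square):
1²=1, 2²=4, 3²=9, 4²=16, 5²=25, 6²=36, 7²≡2, 8²≡17, 9²≡34, 10²≡6, 11²≡27, 12²≡3, 13²≡28, 14²≡8, 15²≡37, 16²≡21, 17²≡7, 18²≡42, 19²≡32, 20²≡24, 21²≡18, 22²≡14, 23²≡12 (mod 47).
The residues are {1, 2, 3, 4, 6, 7, 8, 9, 12, 14, 16, 17, 18, 21, 24, 25, 27, 28, 32, 34, 36, 37, 42}; the non-residues are the remaining 23 nonzero classes.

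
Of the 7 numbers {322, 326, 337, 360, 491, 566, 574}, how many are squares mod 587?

(322/587) = +1 → QR.
(326/587) = -1 → non-residue.
(337/587) = -1 → non-residue.
(360/587) = +1 → QR.
(491/587) = +1 → QR.
(566/587) = -1 → non-residue.
(574/587) = +1 → QR.
Total quadratic residues among the 7: 4.

4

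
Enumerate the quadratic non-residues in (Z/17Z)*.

Square k = 1,…,8 (k and 17−k give the same square):
1²=1, 2²=4, 3²=9, 4²=16, 5²≡8, 6²≡2, 7²≡15, 8²≡13 (mod 17).
The residues are {1, 2, 4, 8, 9, 13, 15, 16}; the non-residues are the remaining 8 nonzero classes.

3 5 6 7 10 11 12 14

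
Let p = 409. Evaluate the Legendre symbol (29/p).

Reciprocity: 29 ≡ 1 and 409 ≡ 1 (mod 4), so (29/409) = +(409/29).
Reduce top mod 29: now compute (3/29).
Reciprocity: 3 ≡ 3 and 29 ≡ 1 (mod 4), so (3/29) = +(29/3).
Reduce top mod 3: now compute (2/3).
Pull out 2: since 3 ≡ 3 (mod 8), (2/3) = -1.
Reached (1/3) = 1. Collecting the sign flips along the way, the symbol is -1.

-1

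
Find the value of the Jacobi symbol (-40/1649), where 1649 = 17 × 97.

1

First reduce: -40 ≡ 1609 (mod 1649).
Reciprocity: 1609 ≡ 1 and 1649 ≡ 1 (mod 4), so (1609/1649) = +(1649/1609).
Reduce top mod 1609: now compute (40/1609).
Pull out 2^3: since 1609 ≡ 1 (mod 8), (2/1609) = +1, so (2/1609)^3 = +1.
Reciprocity: 5 ≡ 1 and 1609 ≡ 1 (mod 4), so (5/1609) = +(1609/5).
Reduce top mod 5: now compute (4/5).
Pull out 2^2: since 5 ≡ 5 (mod 8), (2/5) = -1, so (2/5)^2 = +1.
Reached (1/5) = 1. Collecting the sign flips along the way, the symbol is +1.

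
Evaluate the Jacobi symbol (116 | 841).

Pull out 2^2: since 841 ≡ 1 (mod 8), (2/841) = +1, so (2/841)^2 = +1.
Reciprocity: 29 ≡ 1 and 841 ≡ 1 (mod 4), so (29/841) = +(841/29).
Reduce top mod 29: now compute (0/29).
Top reduces to 0: gcd > 1, so the symbol is 0.

0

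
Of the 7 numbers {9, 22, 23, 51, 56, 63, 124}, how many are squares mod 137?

4

(9/137) = +1 → QR.
(22/137) = +1 → QR.
(23/137) = -1 → non-residue.
(51/137) = -1 → non-residue.
(56/137) = +1 → QR.
(63/137) = +1 → QR.
(124/137) = -1 → non-residue.
Total quadratic residues among the 7: 4.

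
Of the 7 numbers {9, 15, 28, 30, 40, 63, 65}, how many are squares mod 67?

4

(9/67) = +1 → QR.
(15/67) = +1 → QR.
(28/67) = -1 → non-residue.
(30/67) = -1 → non-residue.
(40/67) = +1 → QR.
(63/67) = -1 → non-residue.
(65/67) = +1 → QR.
Total quadratic residues among the 7: 4.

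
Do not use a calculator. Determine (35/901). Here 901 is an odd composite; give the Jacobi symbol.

-1

Reciprocity: 35 ≡ 3 and 901 ≡ 1 (mod 4), so (35/901) = +(901/35).
Reduce top mod 35: now compute (26/35).
Pull out 2: since 35 ≡ 3 (mod 8), (2/35) = -1.
Reciprocity: 13 ≡ 1 and 35 ≡ 3 (mod 4), so (13/35) = +(35/13).
Reduce top mod 13: now compute (9/13).
Reciprocity: 9 ≡ 1 and 13 ≡ 1 (mod 4), so (9/13) = +(13/9).
Reduce top mod 9: now compute (4/9).
Pull out 2^2: since 9 ≡ 1 (mod 8), (2/9) = +1, so (2/9)^2 = +1.
Reached (1/9) = 1. Collecting the sign flips along the way, the symbol is -1.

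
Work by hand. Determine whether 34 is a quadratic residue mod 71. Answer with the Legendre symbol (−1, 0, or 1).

-1

Euler's criterion: (34/71) ≡ 34^35 (mod 71).
34^2 ≡ 20 (mod 71)
34^4 ≡ 45 (mod 71)
34^8 ≡ 37 (mod 71)
34^16 ≡ 20 (mod 71)
34^32 ≡ 45 (mod 71)
34^35 = 34^(32+2+1) ≡ 70 (mod 71).
Result is 70 ≡ −1, so (34/71) = −1.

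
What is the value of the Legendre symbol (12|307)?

Pull out 2^2: since 307 ≡ 3 (mod 8), (2/307) = -1, so (2/307)^2 = +1.
Reciprocity: 3 ≡ 3 and 307 ≡ 3 (mod 4), so (3/307) = −(307/3).
Reduce top mod 3: now compute (1/3).
Reached (1/3) = 1. Collecting the sign flips along the way, the symbol is -1.

-1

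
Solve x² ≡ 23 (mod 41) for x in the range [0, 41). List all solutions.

8, 33

41 ≡ 1 (mod 4), so we find a root by search.
Trying successive values, 8² = 64 ≡ 23 (mod 41). The other root is 41 − 8 = 33.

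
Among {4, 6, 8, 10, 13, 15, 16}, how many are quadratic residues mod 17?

(4/17) = +1 → QR.
(6/17) = -1 → non-residue.
(8/17) = +1 → QR.
(10/17) = -1 → non-residue.
(13/17) = +1 → QR.
(15/17) = +1 → QR.
(16/17) = +1 → QR.
Total quadratic residues among the 7: 5.

5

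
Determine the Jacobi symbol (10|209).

Pull out 2: since 209 ≡ 1 (mod 8), (2/209) = +1.
Reciprocity: 5 ≡ 1 and 209 ≡ 1 (mod 4), so (5/209) = +(209/5).
Reduce top mod 5: now compute (4/5).
Pull out 2^2: since 5 ≡ 5 (mod 8), (2/5) = -1, so (2/5)^2 = +1.
Reached (1/5) = 1. Collecting the sign flips along the way, the symbol is +1.

1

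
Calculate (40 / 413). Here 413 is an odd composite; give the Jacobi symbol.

Pull out 2^3: since 413 ≡ 5 (mod 8), (2/413) = -1, so (2/413)^3 = -1.
Reciprocity: 5 ≡ 1 and 413 ≡ 1 (mod 4), so (5/413) = +(413/5).
Reduce top mod 5: now compute (3/5).
Reciprocity: 3 ≡ 3 and 5 ≡ 1 (mod 4), so (3/5) = +(5/3).
Reduce top mod 3: now compute (2/3).
Pull out 2: since 3 ≡ 3 (mod 8), (2/3) = -1.
Reached (1/3) = 1. Collecting the sign flips along the way, the symbol is +1.

1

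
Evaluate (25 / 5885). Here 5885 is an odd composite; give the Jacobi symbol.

0

Reciprocity: 25 ≡ 1 and 5885 ≡ 1 (mod 4), so (25/5885) = +(5885/25).
Reduce top mod 25: now compute (10/25).
Pull out 2: since 25 ≡ 1 (mod 8), (2/25) = +1.
Reciprocity: 5 ≡ 1 and 25 ≡ 1 (mod 4), so (5/25) = +(25/5).
Reduce top mod 5: now compute (0/5).
Top reduces to 0: gcd > 1, so the symbol is 0.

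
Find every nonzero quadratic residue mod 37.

Square k = 1,…,18 (k and 37−k give the same square):
1²=1, 2²=4, 3²=9, 4²=16, 5²=25, 6²=36, 7²≡12, 8²≡27, 9²≡7, 10²≡26, 11²≡10, 12²≡33, 13²≡21, 14²≡11, 15²≡3, 16²≡34, 17²≡30, 18²≡28 (mod 37).
So the quadratic residues mod 37 are {1, 3, 4, 7, 9, 10, 11, 12, 16, 21, 25, 26, 27, 28, 30, 33, 34, 36}.

1 3 4 7 9 10 11 12 16 21 25 26 27 28 30 33 34 36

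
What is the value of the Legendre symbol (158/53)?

1

First reduce: 158 ≡ 52 (mod 53).
Pull out 2^2: since 53 ≡ 5 (mod 8), (2/53) = -1, so (2/53)^2 = +1.
Reciprocity: 13 ≡ 1 and 53 ≡ 1 (mod 4), so (13/53) = +(53/13).
Reduce top mod 13: now compute (1/13).
Reached (1/13) = 1. Collecting the sign flips along the way, the symbol is +1.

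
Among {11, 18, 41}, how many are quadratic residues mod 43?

(11/43) = +1 → QR.
(18/43) = -1 → non-residue.
(41/43) = +1 → QR.
Total quadratic residues among the 3: 2.

2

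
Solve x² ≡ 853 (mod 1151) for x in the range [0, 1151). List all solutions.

496, 655

Since 1151 ≡ 3 (mod 4), a square root of 853 is 853^((1151+1)/4) = 853^288 mod 1151.
Repeated squaring: 853^2≡177, 853^4≡252, 853^8≡199, 853^16≡467, 853^32≡550, 853^64≡938, 853^128≡480, 853^256≡200 (mod 1151).
853^288 = 853^(256+32) ≡ 655 (mod 1151).
Check: 655² = 429025 ≡ 853 (mod 1151). The two roots are 496 and 655.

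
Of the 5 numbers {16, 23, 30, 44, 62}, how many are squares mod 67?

3

(16/67) = +1 → QR.
(23/67) = +1 → QR.
(30/67) = -1 → non-residue.
(44/67) = -1 → non-residue.
(62/67) = +1 → QR.
Total quadratic residues among the 5: 3.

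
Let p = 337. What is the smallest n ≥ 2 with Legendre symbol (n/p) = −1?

(2/337) = +1, so 2 is a residue.
(3/337) = +1, so 3 is a residue.
(4/337) = +1, so 4 is a residue.
(5/337) = −1, so 5 is the smallest positive non-residue mod 337.

5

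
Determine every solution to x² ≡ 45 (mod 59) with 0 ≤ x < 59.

24, 35

Since 59 ≡ 3 (mod 4), a square root of 45 is 45^((59+1)/4) = 45^15 mod 59.
Repeated squaring: 45^2≡19, 45^4≡7, 45^8≡49 (mod 59).
45^15 = 45^(8+4+2+1) ≡ 35 (mod 59).
Check: 35² = 1225 ≡ 45 (mod 59). The two roots are 24 and 35.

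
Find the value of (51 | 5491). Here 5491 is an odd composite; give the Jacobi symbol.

Reciprocity: 51 ≡ 3 and 5491 ≡ 3 (mod 4), so (51/5491) = −(5491/51).
Reduce top mod 51: now compute (34/51).
Pull out 2: since 51 ≡ 3 (mod 8), (2/51) = -1.
Reciprocity: 17 ≡ 1 and 51 ≡ 3 (mod 4), so (17/51) = +(51/17).
Reduce top mod 17: now compute (0/17).
Top reduces to 0: gcd > 1, so the symbol is 0.

0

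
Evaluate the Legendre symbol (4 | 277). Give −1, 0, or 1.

1

Euler's criterion: (4/277) ≡ 4^138 (mod 277).
4^2 ≡ 16 (mod 277)
4^4 ≡ 256 (mod 277)
4^8 ≡ 164 (mod 277)
4^16 ≡ 27 (mod 277)
4^32 ≡ 175 (mod 277)
4^64 ≡ 155 (mod 277)
4^128 ≡ 203 (mod 277)
4^138 = 4^(128+8+2) ≡ 1 (mod 277).
Result is 1, so (4/277) = 1.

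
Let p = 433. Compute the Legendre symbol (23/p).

Euler's criterion: (23/433) ≡ 23^216 (mod 433).
23^2 ≡ 96 (mod 433)
23^4 ≡ 123 (mod 433)
23^8 ≡ 407 (mod 433)
23^16 ≡ 243 (mod 433)
23^32 ≡ 161 (mod 433)
23^64 ≡ 374 (mod 433)
23^128 ≡ 17 (mod 433)
23^216 = 23^(128+64+16+8) ≡ 432 (mod 433).
Result is 432 ≡ −1, so (23/433) = −1.

-1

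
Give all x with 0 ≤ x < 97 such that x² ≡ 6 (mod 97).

97 ≡ 1 (mod 4), so we find a root by search.
Trying successive values, 43² = 1849 ≡ 6 (mod 97). The other root is 97 − 43 = 54.

43, 54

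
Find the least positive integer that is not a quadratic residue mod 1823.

5

(2/1823) = +1, so 2 is a residue.
(3/1823) = +1, so 3 is a residue.
(4/1823) = +1, so 4 is a residue.
(5/1823) = −1, so 5 is the smallest positive non-residue mod 1823.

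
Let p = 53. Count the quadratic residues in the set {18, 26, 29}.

1

(18/53) = -1 → non-residue.
(26/53) = -1 → non-residue.
(29/53) = +1 → QR.
Total quadratic residues among the 3: 1.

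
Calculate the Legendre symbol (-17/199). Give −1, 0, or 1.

Euler's criterion: (-17/199) ≡ 182^99 (mod 199).
182^2 ≡ 90 (mod 199)
182^4 ≡ 140 (mod 199)
182^8 ≡ 98 (mod 199)
182^16 ≡ 52 (mod 199)
182^32 ≡ 117 (mod 199)
182^64 ≡ 157 (mod 199)
182^99 = 182^(64+32+2+1) ≡ 1 (mod 199).
Result is 1, so (-17/199) = 1.

1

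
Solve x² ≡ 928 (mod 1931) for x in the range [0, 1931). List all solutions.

865, 1066

Since 1931 ≡ 3 (mod 4), a square root of 928 is 928^((1931+1)/4) = 928^483 mod 1931.
Repeated squaring: 928^2≡1889, 928^4≡1764, 928^8≡855, 928^16≡1107, 928^32≡1195, 928^64≡1016, 928^128≡1102, 928^256≡1736 (mod 1931).
928^483 = 928^(256+128+64+32+2+1) ≡ 1066 (mod 1931).
Check: 1066² = 1136356 ≡ 928 (mod 1931). The two roots are 865 and 1066.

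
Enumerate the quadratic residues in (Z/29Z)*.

1, 4, 5, 6, 7, 9, 13, 16, 20, 22, 23, 24, 25, 28

Square k = 1,…,14 (k and 29−k give the same square):
1²=1, 2²=4, 3²=9, 4²=16, 5²=25, 6²≡7, 7²≡20, 8²≡6, 9²≡23, 10²≡13, 11²≡5, 12²≡28, 13²≡24, 14²≡22 (mod 29).
So the quadratic residues mod 29 are {1, 4, 5, 6, 7, 9, 13, 16, 20, 22, 23, 24, 25, 28}.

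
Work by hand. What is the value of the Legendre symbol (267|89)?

0

First reduce: 267 ≡ 0 (mod 89).
Top reduces to 0: gcd > 1, so the symbol is 0.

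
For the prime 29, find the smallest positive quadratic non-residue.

(2/29) = −1, so 2 is the smallest positive non-residue mod 29.

2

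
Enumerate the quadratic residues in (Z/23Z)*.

1 2 3 4 6 8 9 12 13 16 18

Square k = 1,…,11 (k and 23−k give the same square):
1²=1, 2²=4, 3²=9, 4²=16, 5²≡2, 6²≡13, 7²≡3, 8²≡18, 9²≡12, 10²≡8, 11²≡6 (mod 23).
So the quadratic residues mod 23 are {1, 2, 3, 4, 6, 8, 9, 12, 13, 16, 18}.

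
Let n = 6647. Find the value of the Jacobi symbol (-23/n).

0

First reduce: -23 ≡ 6624 (mod 6647).
Pull out 2^5: since 6647 ≡ 7 (mod 8), (2/6647) = +1, so (2/6647)^5 = +1.
Reciprocity: 207 ≡ 3 and 6647 ≡ 3 (mod 4), so (207/6647) = −(6647/207).
Reduce top mod 207: now compute (23/207).
Reciprocity: 23 ≡ 3 and 207 ≡ 3 (mod 4), so (23/207) = −(207/23).
Reduce top mod 23: now compute (0/23).
Top reduces to 0: gcd > 1, so the symbol is 0.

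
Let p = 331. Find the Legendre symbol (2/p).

Euler's criterion: (2/331) ≡ 2^165 (mod 331).
2^2 ≡ 4 (mod 331)
2^4 ≡ 16 (mod 331)
2^8 ≡ 256 (mod 331)
2^16 ≡ 329 (mod 331)
2^32 ≡ 4 (mod 331)
2^64 ≡ 16 (mod 331)
2^128 ≡ 256 (mod 331)
2^165 = 2^(128+32+4+1) ≡ 330 (mod 331).
Result is 330 ≡ −1, so (2/331) = −1.

-1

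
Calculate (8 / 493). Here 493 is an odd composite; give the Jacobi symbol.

-1

Pull out 2^3: since 493 ≡ 5 (mod 8), (2/493) = -1, so (2/493)^3 = -1.
Reached (1/493) = 1. Collecting the sign flips along the way, the symbol is -1.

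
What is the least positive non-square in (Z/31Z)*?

3

(2/31) = +1, so 2 is a residue.
(3/31) = −1, so 3 is the smallest positive non-residue mod 31.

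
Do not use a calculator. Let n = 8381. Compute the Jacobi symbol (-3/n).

First reduce: -3 ≡ 8378 (mod 8381).
Pull out 2: since 8381 ≡ 5 (mod 8), (2/8381) = -1.
Reciprocity: 4189 ≡ 1 and 8381 ≡ 1 (mod 4), so (4189/8381) = +(8381/4189).
Reduce top mod 4189: now compute (3/4189).
Reciprocity: 3 ≡ 3 and 4189 ≡ 1 (mod 4), so (3/4189) = +(4189/3).
Reduce top mod 3: now compute (1/3).
Reached (1/3) = 1. Collecting the sign flips along the way, the symbol is -1.

-1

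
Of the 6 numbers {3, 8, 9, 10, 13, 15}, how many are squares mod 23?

4

(3/23) = +1 → QR.
(8/23) = +1 → QR.
(9/23) = +1 → QR.
(10/23) = -1 → non-residue.
(13/23) = +1 → QR.
(15/23) = -1 → non-residue.
Total quadratic residues among the 6: 4.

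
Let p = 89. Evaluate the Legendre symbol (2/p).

1

Pull out 2: since 89 ≡ 1 (mod 8), (2/89) = +1.
Reached (1/89) = 1. Collecting the sign flips along the way, the symbol is +1.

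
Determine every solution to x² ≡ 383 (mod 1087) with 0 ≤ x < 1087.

Since 1087 ≡ 3 (mod 4), a square root of 383 is 383^((1087+1)/4) = 383^272 mod 1087.
Repeated squaring: 383^2≡1031, 383^4≡962, 383^8≡407, 383^16≡425, 383^32≡183, 383^64≡879, 383^128≡871, 383^256≡1002 (mod 1087).
383^272 = 383^(256+16) ≡ 833 (mod 1087).
Check: 833² = 693889 ≡ 383 (mod 1087). The two roots are 254 and 833.

254, 833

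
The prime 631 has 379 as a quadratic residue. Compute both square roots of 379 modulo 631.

Since 631 ≡ 3 (mod 4), a square root of 379 is 379^((631+1)/4) = 379^158 mod 631.
Repeated squaring: 379^2≡404, 379^4≡418, 379^8≡568, 379^16≡183, 379^32≡46, 379^64≡223, 379^128≡511 (mod 631).
379^158 = 379^(128+16+8+4+2) ≡ 205 (mod 631).
Check: 205² = 42025 ≡ 379 (mod 631). The two roots are 205 and 426.

205, 426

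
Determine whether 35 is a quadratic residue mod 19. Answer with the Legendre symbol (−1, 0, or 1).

1

First reduce: 35 ≡ 16 (mod 19).
Pull out 2^4: since 19 ≡ 3 (mod 8), (2/19) = -1, so (2/19)^4 = +1.
Reached (1/19) = 1. Collecting the sign flips along the way, the symbol is +1.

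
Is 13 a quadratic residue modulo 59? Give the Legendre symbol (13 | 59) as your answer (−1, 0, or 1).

Reciprocity: 13 ≡ 1 and 59 ≡ 3 (mod 4), so (13/59) = +(59/13).
Reduce top mod 13: now compute (7/13).
Reciprocity: 7 ≡ 3 and 13 ≡ 1 (mod 4), so (7/13) = +(13/7).
Reduce top mod 7: now compute (6/7).
Pull out 2: since 7 ≡ 7 (mod 8), (2/7) = +1.
Reciprocity: 3 ≡ 3 and 7 ≡ 3 (mod 4), so (3/7) = −(7/3).
Reduce top mod 3: now compute (1/3).
Reached (1/3) = 1. Collecting the sign flips along the way, the symbol is -1.

-1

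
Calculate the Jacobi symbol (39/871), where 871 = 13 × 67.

Reciprocity: 39 ≡ 3 and 871 ≡ 3 (mod 4), so (39/871) = −(871/39).
Reduce top mod 39: now compute (13/39).
Reciprocity: 13 ≡ 1 and 39 ≡ 3 (mod 4), so (13/39) = +(39/13).
Reduce top mod 13: now compute (0/13).
Top reduces to 0: gcd > 1, so the symbol is 0.

0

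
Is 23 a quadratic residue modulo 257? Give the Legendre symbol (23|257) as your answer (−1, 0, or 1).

Euler's criterion: (23/257) ≡ 23^128 (mod 257).
23^2 ≡ 15 (mod 257)
23^4 ≡ 225 (mod 257)
23^8 ≡ 253 (mod 257)
23^16 ≡ 16 (mod 257)
23^32 ≡ 256 (mod 257)
23^64 ≡ 1 (mod 257)
23^128 ≡ 1 (mod 257)
23^128 = 23^(128) ≡ 1 (mod 257).
Result is 1, so (23/257) = 1.

1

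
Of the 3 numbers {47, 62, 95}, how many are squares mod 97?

3

(47/97) = +1 → QR.
(62/97) = +1 → QR.
(95/97) = +1 → QR.
Total quadratic residues among the 3: 3.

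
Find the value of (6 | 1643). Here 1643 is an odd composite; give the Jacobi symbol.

Pull out 2: since 1643 ≡ 3 (mod 8), (2/1643) = -1.
Reciprocity: 3 ≡ 3 and 1643 ≡ 3 (mod 4), so (3/1643) = −(1643/3).
Reduce top mod 3: now compute (2/3).
Pull out 2: since 3 ≡ 3 (mod 8), (2/3) = -1.
Reached (1/3) = 1. Collecting the sign flips along the way, the symbol is -1.

-1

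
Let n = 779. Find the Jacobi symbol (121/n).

1

Reciprocity: 121 ≡ 1 and 779 ≡ 3 (mod 4), so (121/779) = +(779/121).
Reduce top mod 121: now compute (53/121).
Reciprocity: 53 ≡ 1 and 121 ≡ 1 (mod 4), so (53/121) = +(121/53).
Reduce top mod 53: now compute (15/53).
Reciprocity: 15 ≡ 3 and 53 ≡ 1 (mod 4), so (15/53) = +(53/15).
Reduce top mod 15: now compute (8/15).
Pull out 2^3: since 15 ≡ 7 (mod 8), (2/15) = +1, so (2/15)^3 = +1.
Reached (1/15) = 1. Collecting the sign flips along the way, the symbol is +1.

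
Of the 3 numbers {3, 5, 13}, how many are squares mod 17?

1

(3/17) = -1 → non-residue.
(5/17) = -1 → non-residue.
(13/17) = +1 → QR.
Total quadratic residues among the 3: 1.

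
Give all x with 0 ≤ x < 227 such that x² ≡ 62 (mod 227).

17, 210

Since 227 ≡ 3 (mod 4), a square root of 62 is 62^((227+1)/4) = 62^57 mod 227.
Repeated squaring: 62^2≡212, 62^4≡225, 62^8≡4, 62^16≡16, 62^32≡29 (mod 227).
62^57 = 62^(32+16+8+1) ≡ 210 (mod 227).
Check: 210² = 44100 ≡ 62 (mod 227). The two roots are 17 and 210.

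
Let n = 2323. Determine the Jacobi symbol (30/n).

-1

Pull out 2: since 2323 ≡ 3 (mod 8), (2/2323) = -1.
Reciprocity: 15 ≡ 3 and 2323 ≡ 3 (mod 4), so (15/2323) = −(2323/15).
Reduce top mod 15: now compute (13/15).
Reciprocity: 13 ≡ 1 and 15 ≡ 3 (mod 4), so (13/15) = +(15/13).
Reduce top mod 13: now compute (2/13).
Pull out 2: since 13 ≡ 5 (mod 8), (2/13) = -1.
Reached (1/13) = 1. Collecting the sign flips along the way, the symbol is -1.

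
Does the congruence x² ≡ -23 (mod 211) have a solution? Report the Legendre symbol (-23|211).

First reduce: -23 ≡ 188 (mod 211).
Pull out 2^2: since 211 ≡ 3 (mod 8), (2/211) = -1, so (2/211)^2 = +1.
Reciprocity: 47 ≡ 3 and 211 ≡ 3 (mod 4), so (47/211) = −(211/47).
Reduce top mod 47: now compute (23/47).
Reciprocity: 23 ≡ 3 and 47 ≡ 3 (mod 4), so (23/47) = −(47/23).
Reduce top mod 23: now compute (1/23).
Reached (1/23) = 1. Collecting the sign flips along the way, the symbol is +1.

1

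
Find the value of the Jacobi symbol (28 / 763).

Pull out 2^2: since 763 ≡ 3 (mod 8), (2/763) = -1, so (2/763)^2 = +1.
Reciprocity: 7 ≡ 3 and 763 ≡ 3 (mod 4), so (7/763) = −(763/7).
Reduce top mod 7: now compute (0/7).
Top reduces to 0: gcd > 1, so the symbol is 0.

0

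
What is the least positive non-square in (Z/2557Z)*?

(2/2557) = −1, so 2 is the smallest positive non-residue mod 2557.

2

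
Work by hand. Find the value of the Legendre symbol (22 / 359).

Euler's criterion: (22/359) ≡ 22^179 (mod 359).
22^2 ≡ 125 (mod 359)
22^4 ≡ 188 (mod 359)
22^8 ≡ 162 (mod 359)
22^16 ≡ 37 (mod 359)
22^32 ≡ 292 (mod 359)
22^64 ≡ 181 (mod 359)
22^128 ≡ 92 (mod 359)
22^179 = 22^(128+32+16+2+1) ≡ 1 (mod 359).
Result is 1, so (22/359) = 1.

1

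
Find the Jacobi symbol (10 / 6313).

Pull out 2: since 6313 ≡ 1 (mod 8), (2/6313) = +1.
Reciprocity: 5 ≡ 1 and 6313 ≡ 1 (mod 4), so (5/6313) = +(6313/5).
Reduce top mod 5: now compute (3/5).
Reciprocity: 3 ≡ 3 and 5 ≡ 1 (mod 4), so (3/5) = +(5/3).
Reduce top mod 3: now compute (2/3).
Pull out 2: since 3 ≡ 3 (mod 8), (2/3) = -1.
Reached (1/3) = 1. Collecting the sign flips along the way, the symbol is -1.

-1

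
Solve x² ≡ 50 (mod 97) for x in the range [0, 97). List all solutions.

97 ≡ 1 (mod 4), so we find a root by search.
Trying successive values, 27² = 729 ≡ 50 (mod 97). The other root is 97 − 27 = 70.

27, 70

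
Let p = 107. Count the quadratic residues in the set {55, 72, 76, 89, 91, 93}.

(55/107) = -1 → non-residue.
(72/107) = -1 → non-residue.
(76/107) = +1 → QR.
(89/107) = +1 → QR.
(91/107) = -1 → non-residue.
(93/107) = -1 → non-residue.
Total quadratic residues among the 6: 2.

2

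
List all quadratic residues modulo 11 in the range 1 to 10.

Square k = 1,…,5 (k and 11−k give the same square):
1²=1, 2²=4, 3²=9, 4²≡5, 5²≡3 (mod 11).
So the quadratic residues mod 11 are {1, 3, 4, 5, 9}.

1, 3, 4, 5, 9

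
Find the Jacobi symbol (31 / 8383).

Reciprocity: 31 ≡ 3 and 8383 ≡ 3 (mod 4), so (31/8383) = −(8383/31).
Reduce top mod 31: now compute (13/31).
Reciprocity: 13 ≡ 1 and 31 ≡ 3 (mod 4), so (13/31) = +(31/13).
Reduce top mod 13: now compute (5/13).
Reciprocity: 5 ≡ 1 and 13 ≡ 1 (mod 4), so (5/13) = +(13/5).
Reduce top mod 5: now compute (3/5).
Reciprocity: 3 ≡ 3 and 5 ≡ 1 (mod 4), so (3/5) = +(5/3).
Reduce top mod 3: now compute (2/3).
Pull out 2: since 3 ≡ 3 (mod 8), (2/3) = -1.
Reached (1/3) = 1. Collecting the sign flips along the way, the symbol is +1.

1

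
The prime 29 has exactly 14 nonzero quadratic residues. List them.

1, 4, 5, 6, 7, 9, 13, 16, 20, 22, 23, 24, 25, 28

Square k = 1,…,14 (k and 29−k give the same square):
1²=1, 2²=4, 3²=9, 4²=16, 5²=25, 6²≡7, 7²≡20, 8²≡6, 9²≡23, 10²≡13, 11²≡5, 12²≡28, 13²≡24, 14²≡22 (mod 29).
So the quadratic residues mod 29 are {1, 4, 5, 6, 7, 9, 13, 16, 20, 22, 23, 24, 25, 28}.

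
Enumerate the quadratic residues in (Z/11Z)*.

Square k = 1,…,5 (k and 11−k give the same square):
1²=1, 2²=4, 3²=9, 4²≡5, 5²≡3 (mod 11).
So the quadratic residues mod 11 are {1, 3, 4, 5, 9}.

1,3,4,5,9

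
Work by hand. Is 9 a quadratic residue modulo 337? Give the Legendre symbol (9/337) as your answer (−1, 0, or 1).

1

Euler's criterion: (9/337) ≡ 9^168 (mod 337).
9^2 ≡ 81 (mod 337)
9^4 ≡ 158 (mod 337)
9^8 ≡ 26 (mod 337)
9^16 ≡ 2 (mod 337)
9^32 ≡ 4 (mod 337)
9^64 ≡ 16 (mod 337)
9^128 ≡ 256 (mod 337)
9^168 = 9^(128+32+8) ≡ 1 (mod 337).
Result is 1, so (9/337) = 1.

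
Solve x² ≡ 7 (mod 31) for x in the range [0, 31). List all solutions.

Since 31 ≡ 3 (mod 4), a square root of 7 is 7^((31+1)/4) = 7^8 mod 31.
Repeated squaring: 7^2≡18, 7^4≡14, 7^8≡10 (mod 31).
7^8 = 7^(8) ≡ 10 (mod 31).
Check: 10² = 100 ≡ 7 (mod 31). The two roots are 10 and 21.

10, 21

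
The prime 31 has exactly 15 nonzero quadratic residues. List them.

Square k = 1,…,15 (k and 31−k give the same square):
1²=1, 2²=4, 3²=9, 4²=16, 5²=25, 6²≡5, 7²≡18, 8²≡2, 9²≡19, 10²≡7, 11²≡28, 12²≡20, 13²≡14, 14²≡10, 15²≡8 (mod 31).
So the quadratic residues mod 31 are {1, 2, 4, 5, 7, 8, 9, 10, 14, 16, 18, 19, 20, 25, 28}.

1, 2, 4, 5, 7, 8, 9, 10, 14, 16, 18, 19, 20, 25, 28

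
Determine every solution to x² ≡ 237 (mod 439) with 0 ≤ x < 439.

26, 413

Since 439 ≡ 3 (mod 4), a square root of 237 is 237^((439+1)/4) = 237^110 mod 439.
Repeated squaring: 237^2≡416, 237^4≡90, 237^8≡198, 237^16≡133, 237^32≡129, 237^64≡398 (mod 439).
237^110 = 237^(64+32+8+4+2) ≡ 26 (mod 439).
Check: 26² = 676 ≡ 237 (mod 439). The two roots are 26 and 413.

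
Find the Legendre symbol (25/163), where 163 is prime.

1

Reciprocity: 25 ≡ 1 and 163 ≡ 3 (mod 4), so (25/163) = +(163/25).
Reduce top mod 25: now compute (13/25).
Reciprocity: 13 ≡ 1 and 25 ≡ 1 (mod 4), so (13/25) = +(25/13).
Reduce top mod 13: now compute (12/13).
Pull out 2^2: since 13 ≡ 5 (mod 8), (2/13) = -1, so (2/13)^2 = +1.
Reciprocity: 3 ≡ 3 and 13 ≡ 1 (mod 4), so (3/13) = +(13/3).
Reduce top mod 3: now compute (1/3).
Reached (1/3) = 1. Collecting the sign flips along the way, the symbol is +1.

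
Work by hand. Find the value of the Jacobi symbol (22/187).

0

Pull out 2: since 187 ≡ 3 (mod 8), (2/187) = -1.
Reciprocity: 11 ≡ 3 and 187 ≡ 3 (mod 4), so (11/187) = −(187/11).
Reduce top mod 11: now compute (0/11).
Top reduces to 0: gcd > 1, so the symbol is 0.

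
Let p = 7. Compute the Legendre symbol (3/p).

-1

Euler's criterion: (3/7) ≡ 3^3 (mod 7).
3^2 ≡ 2 (mod 7)
3^3 = 3^(2+1) ≡ 6 (mod 7).
Result is 6 ≡ −1, so (3/7) = −1.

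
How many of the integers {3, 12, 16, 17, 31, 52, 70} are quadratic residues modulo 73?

4

(3/73) = +1 → QR.
(12/73) = +1 → QR.
(16/73) = +1 → QR.
(17/73) = -1 → non-residue.
(31/73) = -1 → non-residue.
(52/73) = -1 → non-residue.
(70/73) = +1 → QR.
Total quadratic residues among the 7: 4.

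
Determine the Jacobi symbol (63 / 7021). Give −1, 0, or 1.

0

Reciprocity: 63 ≡ 3 and 7021 ≡ 1 (mod 4), so (63/7021) = +(7021/63).
Reduce top mod 63: now compute (28/63).
Pull out 2^2: since 63 ≡ 7 (mod 8), (2/63) = +1, so (2/63)^2 = +1.
Reciprocity: 7 ≡ 3 and 63 ≡ 3 (mod 4), so (7/63) = −(63/7).
Reduce top mod 7: now compute (0/7).
Top reduces to 0: gcd > 1, so the symbol is 0.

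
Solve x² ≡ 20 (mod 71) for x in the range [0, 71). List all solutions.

Since 71 ≡ 3 (mod 4), a square root of 20 is 20^((71+1)/4) = 20^18 mod 71.
Repeated squaring: 20^2≡45, 20^4≡37, 20^8≡20, 20^16≡45 (mod 71).
20^18 = 20^(16+2) ≡ 37 (mod 71).
Check: 37² = 1369 ≡ 20 (mod 71). The two roots are 34 and 37.

34, 37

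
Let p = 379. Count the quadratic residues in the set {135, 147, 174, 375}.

0

(135/379) = -1 → non-residue.
(147/379) = -1 → non-residue.
(174/379) = -1 → non-residue.
(375/379) = -1 → non-residue.
Total quadratic residues among the 4: 0.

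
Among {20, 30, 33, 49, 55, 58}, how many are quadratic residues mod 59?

2

(20/59) = +1 → QR.
(30/59) = -1 → non-residue.
(33/59) = -1 → non-residue.
(49/59) = +1 → QR.
(55/59) = -1 → non-residue.
(58/59) = -1 → non-residue.
Total quadratic residues among the 6: 2.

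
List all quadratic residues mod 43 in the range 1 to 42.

Square k = 1,…,21 (k and 43−k give the same square):
1²=1, 2²=4, 3²=9, 4²=16, 5²=25, 6²=36, 7²≡6, 8²≡21, 9²≡38, 10²≡14, 11²≡35, 12²≡15, 13²≡40, 14²≡24, 15²≡10, 16²≡41, 17²≡31, 18²≡23, 19²≡17, 20²≡13, 21²≡11 (mod 43).
So the quadratic residues mod 43 are {1, 4, 6, 9, 10, 11, 13, 14, 15, 16, 17, 21, 23, 24, 25, 31, 35, 36, 38, 40, 41}.

1, 4, 6, 9, 10, 11, 13, 14, 15, 16, 17, 21, 23, 24, 25, 31, 35, 36, 38, 40, 41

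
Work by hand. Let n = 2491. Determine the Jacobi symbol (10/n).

-1

Pull out 2: since 2491 ≡ 3 (mod 8), (2/2491) = -1.
Reciprocity: 5 ≡ 1 and 2491 ≡ 3 (mod 4), so (5/2491) = +(2491/5).
Reduce top mod 5: now compute (1/5).
Reached (1/5) = 1. Collecting the sign flips along the way, the symbol is -1.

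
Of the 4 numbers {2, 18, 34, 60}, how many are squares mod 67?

(2/67) = -1 → non-residue.
(18/67) = -1 → non-residue.
(34/67) = -1 → non-residue.
(60/67) = +1 → QR.
Total quadratic residues among the 4: 1.

1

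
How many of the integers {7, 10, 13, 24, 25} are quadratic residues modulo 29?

4

(7/29) = +1 → QR.
(10/29) = -1 → non-residue.
(13/29) = +1 → QR.
(24/29) = +1 → QR.
(25/29) = +1 → QR.
Total quadratic residues among the 5: 4.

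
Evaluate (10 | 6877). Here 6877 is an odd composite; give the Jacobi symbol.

Pull out 2: since 6877 ≡ 5 (mod 8), (2/6877) = -1.
Reciprocity: 5 ≡ 1 and 6877 ≡ 1 (mod 4), so (5/6877) = +(6877/5).
Reduce top mod 5: now compute (2/5).
Pull out 2: since 5 ≡ 5 (mod 8), (2/5) = -1.
Reached (1/5) = 1. Collecting the sign flips along the way, the symbol is +1.

1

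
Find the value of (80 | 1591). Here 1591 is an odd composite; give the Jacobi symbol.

1

Pull out 2^4: since 1591 ≡ 7 (mod 8), (2/1591) = +1, so (2/1591)^4 = +1.
Reciprocity: 5 ≡ 1 and 1591 ≡ 3 (mod 4), so (5/1591) = +(1591/5).
Reduce top mod 5: now compute (1/5).
Reached (1/5) = 1. Collecting the sign flips along the way, the symbol is +1.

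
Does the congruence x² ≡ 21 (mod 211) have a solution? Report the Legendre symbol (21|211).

Reciprocity: 21 ≡ 1 and 211 ≡ 3 (mod 4), so (21/211) = +(211/21).
Reduce top mod 21: now compute (1/21).
Reached (1/21) = 1. Collecting the sign flips along the way, the symbol is +1.

1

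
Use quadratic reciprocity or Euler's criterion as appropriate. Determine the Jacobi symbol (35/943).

-1

Reciprocity: 35 ≡ 3 and 943 ≡ 3 (mod 4), so (35/943) = −(943/35).
Reduce top mod 35: now compute (33/35).
Reciprocity: 33 ≡ 1 and 35 ≡ 3 (mod 4), so (33/35) = +(35/33).
Reduce top mod 33: now compute (2/33).
Pull out 2: since 33 ≡ 1 (mod 8), (2/33) = +1.
Reached (1/33) = 1. Collecting the sign flips along the way, the symbol is -1.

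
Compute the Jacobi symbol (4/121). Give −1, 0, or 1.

1

Pull out 2^2: since 121 ≡ 1 (mod 8), (2/121) = +1, so (2/121)^2 = +1.
Reached (1/121) = 1. Collecting the sign flips along the way, the symbol is +1.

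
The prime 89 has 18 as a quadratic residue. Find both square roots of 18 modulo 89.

14, 75

89 ≡ 1 (mod 4), so we find a root by search.
Trying successive values, 14² = 196 ≡ 18 (mod 89). The other root is 89 − 14 = 75.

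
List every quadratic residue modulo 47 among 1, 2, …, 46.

1, 2, 3, 4, 6, 7, 8, 9, 12, 14, 16, 17, 18, 21, 24, 25, 27, 28, 32, 34, 36, 37, 42

Square k = 1,…,23 (k and 47−k give the same square):
1²=1, 2²=4, 3²=9, 4²=16, 5²=25, 6²=36, 7²≡2, 8²≡17, 9²≡34, 10²≡6, 11²≡27, 12²≡3, 13²≡28, 14²≡8, 15²≡37, 16²≡21, 17²≡7, 18²≡42, 19²≡32, 20²≡24, 21²≡18, 22²≡14, 23²≡12 (mod 47).
So the quadratic residues mod 47 are {1, 2, 3, 4, 6, 7, 8, 9, 12, 14, 16, 17, 18, 21, 24, 25, 27, 28, 32, 34, 36, 37, 42}.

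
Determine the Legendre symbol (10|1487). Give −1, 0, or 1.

-1

Pull out 2: since 1487 ≡ 7 (mod 8), (2/1487) = +1.
Reciprocity: 5 ≡ 1 and 1487 ≡ 3 (mod 4), so (5/1487) = +(1487/5).
Reduce top mod 5: now compute (2/5).
Pull out 2: since 5 ≡ 5 (mod 8), (2/5) = -1.
Reached (1/5) = 1. Collecting the sign flips along the way, the symbol is -1.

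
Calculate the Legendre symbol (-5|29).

First reduce: -5 ≡ 24 (mod 29).
Pull out 2^3: since 29 ≡ 5 (mod 8), (2/29) = -1, so (2/29)^3 = -1.
Reciprocity: 3 ≡ 3 and 29 ≡ 1 (mod 4), so (3/29) = +(29/3).
Reduce top mod 3: now compute (2/3).
Pull out 2: since 3 ≡ 3 (mod 8), (2/3) = -1.
Reached (1/3) = 1. Collecting the sign flips along the way, the symbol is +1.

1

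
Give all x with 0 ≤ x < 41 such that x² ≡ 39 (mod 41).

41 ≡ 1 (mod 4), so we find a root by search.
Trying successive values, 11² = 121 ≡ 39 (mod 41). The other root is 41 − 11 = 30.

11, 30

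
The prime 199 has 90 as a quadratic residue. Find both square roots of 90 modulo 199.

Since 199 ≡ 3 (mod 4), a square root of 90 is 90^((199+1)/4) = 90^50 mod 199.
Repeated squaring: 90^2≡140, 90^4≡98, 90^8≡52, 90^16≡117, 90^32≡157 (mod 199).
90^50 = 90^(32+16+2) ≡ 182 (mod 199).
Check: 182² = 33124 ≡ 90 (mod 199). The two roots are 17 and 182.

17, 182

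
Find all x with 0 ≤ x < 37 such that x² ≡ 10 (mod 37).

37 ≡ 1 (mod 4), so we find a root by search.
Trying successive values, 11² = 121 ≡ 10 (mod 37). The other root is 37 − 11 = 26.

11, 26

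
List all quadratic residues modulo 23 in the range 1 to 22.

Square k = 1,…,11 (k and 23−k give the same square):
1²=1, 2²=4, 3²=9, 4²=16, 5²≡2, 6²≡13, 7²≡3, 8²≡18, 9²≡12, 10²≡8, 11²≡6 (mod 23).
So the quadratic residues mod 23 are {1, 2, 3, 4, 6, 8, 9, 12, 13, 16, 18}.

1, 2, 3, 4, 6, 8, 9, 12, 13, 16, 18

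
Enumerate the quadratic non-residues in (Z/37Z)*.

2 5 6 8 13 14 15 17 18 19 20 22 23 24 29 31 32 35

Square k = 1,…,18 (k and 37−k give the same square):
1²=1, 2²=4, 3²=9, 4²=16, 5²=25, 6²=36, 7²≡12, 8²≡27, 9²≡7, 10²≡26, 11²≡10, 12²≡33, 13²≡21, 14²≡11, 15²≡3, 16²≡34, 17²≡30, 18²≡28 (mod 37).
The residues are {1, 3, 4, 7, 9, 10, 11, 12, 16, 21, 25, 26, 27, 28, 30, 33, 34, 36}; the non-residues are the remaining 18 nonzero classes.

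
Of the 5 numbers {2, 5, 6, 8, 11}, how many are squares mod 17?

2

(2/17) = +1 → QR.
(5/17) = -1 → non-residue.
(6/17) = -1 → non-residue.
(8/17) = +1 → QR.
(11/17) = -1 → non-residue.
Total quadratic residues among the 5: 2.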